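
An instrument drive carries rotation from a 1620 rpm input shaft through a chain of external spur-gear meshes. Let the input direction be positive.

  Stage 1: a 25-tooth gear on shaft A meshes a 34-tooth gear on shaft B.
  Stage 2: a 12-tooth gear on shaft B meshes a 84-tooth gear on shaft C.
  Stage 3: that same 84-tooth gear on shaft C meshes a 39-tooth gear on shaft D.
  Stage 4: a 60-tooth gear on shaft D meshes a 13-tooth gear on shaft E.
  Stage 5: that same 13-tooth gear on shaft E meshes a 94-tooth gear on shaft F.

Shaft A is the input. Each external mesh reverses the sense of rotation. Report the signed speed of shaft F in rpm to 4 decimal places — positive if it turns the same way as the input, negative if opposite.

Stage 1 [25T→34T]: ω = 1620.0000×25/34 = 1191.1765 rpm, dir flips to −; running = −1191.1765
Stage 2 [12T→84T]: ω = 1191.1765×12/84 = 170.1681 rpm, dir flips to +; running = +170.1681
Stage 3 [84T→39T]: ω = 170.1681×84/39 = 366.5158 rpm, dir flips to −; running = −366.5158
Stage 4 [60T→13T]: ω = 366.5158×60/13 = 1691.6116 rpm, dir flips to +; running = +1691.6116
Stage 5 [13T→94T]: ω = 1691.6116×13/94 = 233.9463 rpm, dir flips to −; running = −233.9463

-233.9463 rpm (opposite to input, |ω| = 233.9463 rpm)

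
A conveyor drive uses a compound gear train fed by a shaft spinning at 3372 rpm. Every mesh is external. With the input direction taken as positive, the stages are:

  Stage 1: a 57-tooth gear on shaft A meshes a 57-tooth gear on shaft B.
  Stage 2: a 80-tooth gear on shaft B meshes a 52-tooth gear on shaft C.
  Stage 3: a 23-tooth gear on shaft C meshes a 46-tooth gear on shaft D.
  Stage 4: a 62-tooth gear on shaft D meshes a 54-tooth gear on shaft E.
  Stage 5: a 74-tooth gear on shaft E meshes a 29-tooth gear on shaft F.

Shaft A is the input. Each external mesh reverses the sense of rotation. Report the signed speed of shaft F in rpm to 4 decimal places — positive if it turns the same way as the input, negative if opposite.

Stage 1 [57T→57T]: ω = 3372.0000×57/57 = 3372.0000 rpm, dir flips to −; running = −3372.0000
Stage 2 [80T→52T]: ω = 3372.0000×80/52 = 5187.6923 rpm, dir flips to +; running = +5187.6923
Stage 3 [23T→46T]: ω = 5187.6923×23/46 = 2593.8462 rpm, dir flips to −; running = −2593.8462
Stage 4 [62T→54T]: ω = 2593.8462×62/54 = 2978.1197 rpm, dir flips to +; running = +2978.1197
Stage 5 [74T→29T]: ω = 2978.1197×74/29 = 7599.3398 rpm, dir flips to −; running = −7599.3398

-7599.3398 rpm (opposite to input, |ω| = 7599.3398 rpm)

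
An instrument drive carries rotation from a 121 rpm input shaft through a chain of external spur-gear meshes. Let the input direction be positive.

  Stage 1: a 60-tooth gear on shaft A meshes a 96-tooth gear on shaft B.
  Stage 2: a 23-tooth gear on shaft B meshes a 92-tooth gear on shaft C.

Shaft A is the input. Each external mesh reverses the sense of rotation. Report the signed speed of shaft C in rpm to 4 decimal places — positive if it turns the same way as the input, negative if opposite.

+18.9062 rpm (same as input, |ω| = 18.9062 rpm)

Stage 1 [60T→96T]: ω = 121.0000×60/96 = 75.6250 rpm, dir flips to −; running = −75.6250
Stage 2 [23T→92T]: ω = 75.6250×23/92 = 18.9062 rpm, dir flips to +; running = +18.9062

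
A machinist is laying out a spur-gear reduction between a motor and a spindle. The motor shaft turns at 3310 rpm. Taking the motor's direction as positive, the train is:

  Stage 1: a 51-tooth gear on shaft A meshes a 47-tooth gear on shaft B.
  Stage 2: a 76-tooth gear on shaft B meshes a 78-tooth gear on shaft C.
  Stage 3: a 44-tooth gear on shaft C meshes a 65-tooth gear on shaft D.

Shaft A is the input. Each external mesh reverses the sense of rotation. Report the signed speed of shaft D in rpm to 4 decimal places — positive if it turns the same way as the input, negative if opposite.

-2368.9649 rpm (opposite to input, |ω| = 2368.9649 rpm)

Stage 1 [51T→47T]: ω = 3310.0000×51/47 = 3591.7021 rpm, dir flips to −; running = −3591.7021
Stage 2 [76T→78T]: ω = 3591.7021×76/78 = 3499.6072 rpm, dir flips to +; running = +3499.6072
Stage 3 [44T→65T]: ω = 3499.6072×44/65 = 2368.9649 rpm, dir flips to −; running = −2368.9649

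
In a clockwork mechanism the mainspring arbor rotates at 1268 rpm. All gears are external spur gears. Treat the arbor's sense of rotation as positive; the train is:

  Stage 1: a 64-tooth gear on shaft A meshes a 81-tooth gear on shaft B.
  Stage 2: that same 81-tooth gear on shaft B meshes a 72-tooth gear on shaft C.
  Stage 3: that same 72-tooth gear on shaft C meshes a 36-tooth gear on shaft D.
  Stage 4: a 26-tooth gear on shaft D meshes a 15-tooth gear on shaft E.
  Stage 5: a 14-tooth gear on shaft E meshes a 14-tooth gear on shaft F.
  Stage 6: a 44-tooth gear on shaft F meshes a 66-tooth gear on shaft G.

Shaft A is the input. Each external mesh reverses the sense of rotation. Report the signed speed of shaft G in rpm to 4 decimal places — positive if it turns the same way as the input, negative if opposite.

+2604.8790 rpm (same as input, |ω| = 2604.8790 rpm)

Stage 1 [64T→81T]: ω = 1268.0000×64/81 = 1001.8765 rpm, dir flips to −; running = −1001.8765
Stage 2 [81T→72T]: ω = 1001.8765×81/72 = 1127.1111 rpm, dir flips to +; running = +1127.1111
Stage 3 [72T→36T]: ω = 1127.1111×72/36 = 2254.2222 rpm, dir flips to −; running = −2254.2222
Stage 4 [26T→15T]: ω = 2254.2222×26/15 = 3907.3185 rpm, dir flips to +; running = +3907.3185
Stage 5 [14T→14T]: ω = 3907.3185×14/14 = 3907.3185 rpm, dir flips to −; running = −3907.3185
Stage 6 [44T→66T]: ω = 3907.3185×44/66 = 2604.8790 rpm, dir flips to +; running = +2604.8790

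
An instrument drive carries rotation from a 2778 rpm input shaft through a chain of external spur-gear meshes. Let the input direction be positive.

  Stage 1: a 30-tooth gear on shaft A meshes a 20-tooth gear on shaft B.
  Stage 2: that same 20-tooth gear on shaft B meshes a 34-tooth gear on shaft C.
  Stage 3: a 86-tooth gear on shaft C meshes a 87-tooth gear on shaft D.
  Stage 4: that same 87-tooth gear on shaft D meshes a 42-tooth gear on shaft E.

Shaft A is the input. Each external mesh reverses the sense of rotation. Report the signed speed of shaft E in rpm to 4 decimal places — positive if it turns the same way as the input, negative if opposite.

+5019.0756 rpm (same as input, |ω| = 5019.0756 rpm)

Stage 1 [30T→20T]: ω = 2778.0000×30/20 = 4167.0000 rpm, dir flips to −; running = −4167.0000
Stage 2 [20T→34T]: ω = 4167.0000×20/34 = 2451.1765 rpm, dir flips to +; running = +2451.1765
Stage 3 [86T→87T]: ω = 2451.1765×86/87 = 2423.0020 rpm, dir flips to −; running = −2423.0020
Stage 4 [87T→42T]: ω = 2423.0020×87/42 = 5019.0756 rpm, dir flips to +; running = +5019.0756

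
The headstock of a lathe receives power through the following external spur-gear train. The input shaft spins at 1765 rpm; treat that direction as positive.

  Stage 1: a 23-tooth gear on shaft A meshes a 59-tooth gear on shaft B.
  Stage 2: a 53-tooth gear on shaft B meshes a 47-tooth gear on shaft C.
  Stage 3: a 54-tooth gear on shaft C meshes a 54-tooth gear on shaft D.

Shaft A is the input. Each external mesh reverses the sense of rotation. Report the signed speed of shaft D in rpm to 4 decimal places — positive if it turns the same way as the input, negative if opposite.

Stage 1 [23T→59T]: ω = 1765.0000×23/59 = 688.0508 rpm, dir flips to −; running = −688.0508
Stage 2 [53T→47T]: ω = 688.0508×53/47 = 775.8871 rpm, dir flips to +; running = +775.8871
Stage 3 [54T→54T]: ω = 775.8871×54/54 = 775.8871 rpm, dir flips to −; running = −775.8871

-775.8871 rpm (opposite to input, |ω| = 775.8871 rpm)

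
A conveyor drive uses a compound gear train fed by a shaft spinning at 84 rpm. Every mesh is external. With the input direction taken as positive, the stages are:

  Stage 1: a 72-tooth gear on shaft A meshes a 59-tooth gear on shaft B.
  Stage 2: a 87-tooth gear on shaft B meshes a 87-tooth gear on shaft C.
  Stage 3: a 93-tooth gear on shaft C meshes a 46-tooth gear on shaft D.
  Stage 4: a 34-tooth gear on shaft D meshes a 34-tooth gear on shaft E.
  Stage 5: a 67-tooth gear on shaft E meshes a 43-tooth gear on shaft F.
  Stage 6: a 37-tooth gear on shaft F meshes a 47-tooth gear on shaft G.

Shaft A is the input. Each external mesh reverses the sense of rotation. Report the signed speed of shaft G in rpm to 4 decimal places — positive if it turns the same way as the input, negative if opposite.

Stage 1 [72T→59T]: ω = 84.0000×72/59 = 102.5085 rpm, dir flips to −; running = −102.5085
Stage 2 [87T→87T]: ω = 102.5085×87/87 = 102.5085 rpm, dir flips to +; running = +102.5085
Stage 3 [93T→46T]: ω = 102.5085×93/46 = 207.2454 rpm, dir flips to −; running = −207.2454
Stage 4 [34T→34T]: ω = 207.2454×34/34 = 207.2454 rpm, dir flips to +; running = +207.2454
Stage 5 [67T→43T]: ω = 207.2454×67/43 = 322.9172 rpm, dir flips to −; running = −322.9172
Stage 6 [37T→47T]: ω = 322.9172×37/47 = 254.2114 rpm, dir flips to +; running = +254.2114

+254.2114 rpm (same as input, |ω| = 254.2114 rpm)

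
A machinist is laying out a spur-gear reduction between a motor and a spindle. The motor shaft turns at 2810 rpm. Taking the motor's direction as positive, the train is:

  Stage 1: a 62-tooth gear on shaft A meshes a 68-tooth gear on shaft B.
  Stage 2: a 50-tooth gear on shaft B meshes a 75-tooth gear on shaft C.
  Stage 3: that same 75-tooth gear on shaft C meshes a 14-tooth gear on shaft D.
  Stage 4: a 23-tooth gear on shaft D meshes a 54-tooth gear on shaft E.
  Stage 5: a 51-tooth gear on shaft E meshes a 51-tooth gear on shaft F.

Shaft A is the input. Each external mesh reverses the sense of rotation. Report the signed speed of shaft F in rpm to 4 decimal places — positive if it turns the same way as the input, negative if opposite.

-3897.3117 rpm (opposite to input, |ω| = 3897.3117 rpm)

Stage 1 [62T→68T]: ω = 2810.0000×62/68 = 2562.0588 rpm, dir flips to −; running = −2562.0588
Stage 2 [50T→75T]: ω = 2562.0588×50/75 = 1708.0392 rpm, dir flips to +; running = +1708.0392
Stage 3 [75T→14T]: ω = 1708.0392×75/14 = 9150.2101 rpm, dir flips to −; running = −9150.2101
Stage 4 [23T→54T]: ω = 9150.2101×23/54 = 3897.3117 rpm, dir flips to +; running = +3897.3117
Stage 5 [51T→51T]: ω = 3897.3117×51/51 = 3897.3117 rpm, dir flips to −; running = −3897.3117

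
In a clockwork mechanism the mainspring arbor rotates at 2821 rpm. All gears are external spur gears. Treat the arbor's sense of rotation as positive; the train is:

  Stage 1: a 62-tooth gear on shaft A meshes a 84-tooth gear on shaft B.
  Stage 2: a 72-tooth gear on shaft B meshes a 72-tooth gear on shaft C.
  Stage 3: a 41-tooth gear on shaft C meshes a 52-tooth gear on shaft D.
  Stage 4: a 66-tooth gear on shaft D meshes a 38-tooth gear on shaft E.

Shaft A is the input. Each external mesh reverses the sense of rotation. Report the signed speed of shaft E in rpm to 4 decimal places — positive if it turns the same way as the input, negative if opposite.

+2851.3882 rpm (same as input, |ω| = 2851.3882 rpm)

Stage 1 [62T→84T]: ω = 2821.0000×62/84 = 2082.1667 rpm, dir flips to −; running = −2082.1667
Stage 2 [72T→72T]: ω = 2082.1667×72/72 = 2082.1667 rpm, dir flips to +; running = +2082.1667
Stage 3 [41T→52T]: ω = 2082.1667×41/52 = 1641.7083 rpm, dir flips to −; running = −1641.7083
Stage 4 [66T→38T]: ω = 1641.7083×66/38 = 2851.3882 rpm, dir flips to +; running = +2851.3882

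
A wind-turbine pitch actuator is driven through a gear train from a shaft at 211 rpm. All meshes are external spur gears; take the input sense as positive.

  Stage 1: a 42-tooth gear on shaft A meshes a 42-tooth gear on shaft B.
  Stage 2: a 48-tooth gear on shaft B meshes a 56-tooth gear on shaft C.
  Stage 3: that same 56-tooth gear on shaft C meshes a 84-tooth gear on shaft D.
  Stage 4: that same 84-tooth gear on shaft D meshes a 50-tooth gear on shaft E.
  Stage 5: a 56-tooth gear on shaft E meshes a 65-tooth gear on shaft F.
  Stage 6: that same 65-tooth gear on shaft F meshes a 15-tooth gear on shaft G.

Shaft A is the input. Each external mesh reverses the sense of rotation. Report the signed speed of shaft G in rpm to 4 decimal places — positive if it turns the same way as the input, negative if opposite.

+756.2240 rpm (same as input, |ω| = 756.2240 rpm)

Stage 1 [42T→42T]: ω = 211.0000×42/42 = 211.0000 rpm, dir flips to −; running = −211.0000
Stage 2 [48T→56T]: ω = 211.0000×48/56 = 180.8571 rpm, dir flips to +; running = +180.8571
Stage 3 [56T→84T]: ω = 180.8571×56/84 = 120.5714 rpm, dir flips to −; running = −120.5714
Stage 4 [84T→50T]: ω = 120.5714×84/50 = 202.5600 rpm, dir flips to +; running = +202.5600
Stage 5 [56T→65T]: ω = 202.5600×56/65 = 174.5132 rpm, dir flips to −; running = −174.5132
Stage 6 [65T→15T]: ω = 174.5132×65/15 = 756.2240 rpm, dir flips to +; running = +756.2240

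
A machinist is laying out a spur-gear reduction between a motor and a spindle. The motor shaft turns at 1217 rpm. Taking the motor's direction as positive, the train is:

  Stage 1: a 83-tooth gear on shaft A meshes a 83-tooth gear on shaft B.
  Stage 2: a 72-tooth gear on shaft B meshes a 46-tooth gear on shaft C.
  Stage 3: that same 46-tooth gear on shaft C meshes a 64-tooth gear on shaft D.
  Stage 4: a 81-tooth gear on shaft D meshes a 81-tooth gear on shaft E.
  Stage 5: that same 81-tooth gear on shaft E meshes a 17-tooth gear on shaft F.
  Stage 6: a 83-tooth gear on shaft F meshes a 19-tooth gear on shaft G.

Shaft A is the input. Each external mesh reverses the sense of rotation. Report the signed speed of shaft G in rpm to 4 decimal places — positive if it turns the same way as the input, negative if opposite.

Stage 1 [83T→83T]: ω = 1217.0000×83/83 = 1217.0000 rpm, dir flips to −; running = −1217.0000
Stage 2 [72T→46T]: ω = 1217.0000×72/46 = 1904.8696 rpm, dir flips to +; running = +1904.8696
Stage 3 [46T→64T]: ω = 1904.8696×46/64 = 1369.1250 rpm, dir flips to −; running = −1369.1250
Stage 4 [81T→81T]: ω = 1369.1250×81/81 = 1369.1250 rpm, dir flips to +; running = +1369.1250
Stage 5 [81T→17T]: ω = 1369.1250×81/17 = 6523.4779 rpm, dir flips to −; running = −6523.4779
Stage 6 [83T→19T]: ω = 6523.4779×83/19 = 28497.2984 rpm, dir flips to +; running = +28497.2984

+28497.2984 rpm (same as input, |ω| = 28497.2984 rpm)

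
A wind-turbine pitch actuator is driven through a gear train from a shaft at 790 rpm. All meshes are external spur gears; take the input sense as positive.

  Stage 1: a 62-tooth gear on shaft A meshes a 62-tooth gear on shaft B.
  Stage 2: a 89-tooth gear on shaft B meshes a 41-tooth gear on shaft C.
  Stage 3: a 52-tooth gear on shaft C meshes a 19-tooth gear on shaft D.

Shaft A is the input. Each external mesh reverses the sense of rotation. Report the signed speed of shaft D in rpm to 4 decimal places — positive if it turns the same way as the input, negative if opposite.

-4693.3504 rpm (opposite to input, |ω| = 4693.3504 rpm)

Stage 1 [62T→62T]: ω = 790.0000×62/62 = 790.0000 rpm, dir flips to −; running = −790.0000
Stage 2 [89T→41T]: ω = 790.0000×89/41 = 1714.8780 rpm, dir flips to +; running = +1714.8780
Stage 3 [52T→19T]: ω = 1714.8780×52/19 = 4693.3504 rpm, dir flips to −; running = −4693.3504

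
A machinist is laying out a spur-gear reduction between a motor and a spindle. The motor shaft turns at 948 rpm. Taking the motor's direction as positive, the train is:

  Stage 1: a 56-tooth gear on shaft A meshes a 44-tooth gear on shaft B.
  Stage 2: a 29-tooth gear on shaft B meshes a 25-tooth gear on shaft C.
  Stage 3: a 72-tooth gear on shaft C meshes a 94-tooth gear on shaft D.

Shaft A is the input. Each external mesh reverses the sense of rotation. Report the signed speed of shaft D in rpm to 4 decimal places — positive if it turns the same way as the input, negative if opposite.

Stage 1 [56T→44T]: ω = 948.0000×56/44 = 1206.5455 rpm, dir flips to −; running = −1206.5455
Stage 2 [29T→25T]: ω = 1206.5455×29/25 = 1399.5927 rpm, dir flips to +; running = +1399.5927
Stage 3 [72T→94T]: ω = 1399.5927×72/94 = 1072.0285 rpm, dir flips to −; running = −1072.0285

-1072.0285 rpm (opposite to input, |ω| = 1072.0285 rpm)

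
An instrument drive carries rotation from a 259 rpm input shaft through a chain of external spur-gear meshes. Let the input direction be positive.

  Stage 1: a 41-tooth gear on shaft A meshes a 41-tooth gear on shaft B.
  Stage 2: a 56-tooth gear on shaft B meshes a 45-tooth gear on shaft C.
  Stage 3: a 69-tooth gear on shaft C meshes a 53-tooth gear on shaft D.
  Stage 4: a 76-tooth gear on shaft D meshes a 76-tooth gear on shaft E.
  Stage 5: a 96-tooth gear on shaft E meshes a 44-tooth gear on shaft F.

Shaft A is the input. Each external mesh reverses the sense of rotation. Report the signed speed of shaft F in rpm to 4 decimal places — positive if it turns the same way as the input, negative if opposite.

-915.5184 rpm (opposite to input, |ω| = 915.5184 rpm)

Stage 1 [41T→41T]: ω = 259.0000×41/41 = 259.0000 rpm, dir flips to −; running = −259.0000
Stage 2 [56T→45T]: ω = 259.0000×56/45 = 322.3111 rpm, dir flips to +; running = +322.3111
Stage 3 [69T→53T]: ω = 322.3111×69/53 = 419.6126 rpm, dir flips to −; running = −419.6126
Stage 4 [76T→76T]: ω = 419.6126×76/76 = 419.6126 rpm, dir flips to +; running = +419.6126
Stage 5 [96T→44T]: ω = 419.6126×96/44 = 915.5184 rpm, dir flips to −; running = −915.5184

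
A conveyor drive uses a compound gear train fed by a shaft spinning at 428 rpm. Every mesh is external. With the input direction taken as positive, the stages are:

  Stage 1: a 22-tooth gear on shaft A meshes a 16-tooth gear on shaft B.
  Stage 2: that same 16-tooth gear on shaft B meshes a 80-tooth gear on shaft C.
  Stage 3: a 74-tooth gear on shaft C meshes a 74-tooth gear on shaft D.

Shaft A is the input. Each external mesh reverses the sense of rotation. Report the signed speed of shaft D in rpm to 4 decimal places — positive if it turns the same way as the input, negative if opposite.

Stage 1 [22T→16T]: ω = 428.0000×22/16 = 588.5000 rpm, dir flips to −; running = −588.5000
Stage 2 [16T→80T]: ω = 588.5000×16/80 = 117.7000 rpm, dir flips to +; running = +117.7000
Stage 3 [74T→74T]: ω = 117.7000×74/74 = 117.7000 rpm, dir flips to −; running = −117.7000

-117.7000 rpm (opposite to input, |ω| = 117.7000 rpm)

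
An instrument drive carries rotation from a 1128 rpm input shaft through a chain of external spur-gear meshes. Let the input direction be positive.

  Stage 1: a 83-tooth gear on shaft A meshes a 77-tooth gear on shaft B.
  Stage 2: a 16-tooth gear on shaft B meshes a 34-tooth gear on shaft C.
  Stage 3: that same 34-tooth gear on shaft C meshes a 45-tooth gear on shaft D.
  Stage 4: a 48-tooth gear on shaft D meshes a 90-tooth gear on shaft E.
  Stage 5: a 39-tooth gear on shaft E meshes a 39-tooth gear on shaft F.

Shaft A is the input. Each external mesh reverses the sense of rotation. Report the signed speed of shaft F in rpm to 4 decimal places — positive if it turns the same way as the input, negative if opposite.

Stage 1 [83T→77T]: ω = 1128.0000×83/77 = 1215.8961 rpm, dir flips to −; running = −1215.8961
Stage 2 [16T→34T]: ω = 1215.8961×16/34 = 572.1864 rpm, dir flips to +; running = +572.1864
Stage 3 [34T→45T]: ω = 572.1864×34/45 = 432.3186 rpm, dir flips to −; running = −432.3186
Stage 4 [48T→90T]: ω = 432.3186×48/90 = 230.5699 rpm, dir flips to +; running = +230.5699
Stage 5 [39T→39T]: ω = 230.5699×39/39 = 230.5699 rpm, dir flips to −; running = −230.5699

-230.5699 rpm (opposite to input, |ω| = 230.5699 rpm)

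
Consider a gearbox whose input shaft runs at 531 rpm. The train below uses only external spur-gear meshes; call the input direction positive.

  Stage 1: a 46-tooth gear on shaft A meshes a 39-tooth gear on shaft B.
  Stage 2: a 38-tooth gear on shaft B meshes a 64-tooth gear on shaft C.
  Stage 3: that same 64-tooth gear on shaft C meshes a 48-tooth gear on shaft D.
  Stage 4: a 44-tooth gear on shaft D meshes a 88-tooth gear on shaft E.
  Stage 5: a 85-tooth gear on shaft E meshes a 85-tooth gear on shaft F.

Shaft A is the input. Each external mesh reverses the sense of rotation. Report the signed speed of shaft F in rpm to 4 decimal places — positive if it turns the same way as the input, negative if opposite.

-247.9135 rpm (opposite to input, |ω| = 247.9135 rpm)

Stage 1 [46T→39T]: ω = 531.0000×46/39 = 626.3077 rpm, dir flips to −; running = −626.3077
Stage 2 [38T→64T]: ω = 626.3077×38/64 = 371.8702 rpm, dir flips to +; running = +371.8702
Stage 3 [64T→48T]: ω = 371.8702×64/48 = 495.8269 rpm, dir flips to −; running = −495.8269
Stage 4 [44T→88T]: ω = 495.8269×44/88 = 247.9135 rpm, dir flips to +; running = +247.9135
Stage 5 [85T→85T]: ω = 247.9135×85/85 = 247.9135 rpm, dir flips to −; running = −247.9135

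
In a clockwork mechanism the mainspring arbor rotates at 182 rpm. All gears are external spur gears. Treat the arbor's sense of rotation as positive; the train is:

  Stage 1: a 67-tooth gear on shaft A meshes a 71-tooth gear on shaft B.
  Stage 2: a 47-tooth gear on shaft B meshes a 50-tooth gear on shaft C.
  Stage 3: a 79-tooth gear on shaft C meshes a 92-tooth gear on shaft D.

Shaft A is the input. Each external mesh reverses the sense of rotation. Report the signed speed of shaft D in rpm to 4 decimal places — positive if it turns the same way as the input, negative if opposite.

-138.6293 rpm (opposite to input, |ω| = 138.6293 rpm)

Stage 1 [67T→71T]: ω = 182.0000×67/71 = 171.7465 rpm, dir flips to −; running = −171.7465
Stage 2 [47T→50T]: ω = 171.7465×47/50 = 161.4417 rpm, dir flips to +; running = +161.4417
Stage 3 [79T→92T]: ω = 161.4417×79/92 = 138.6293 rpm, dir flips to −; running = −138.6293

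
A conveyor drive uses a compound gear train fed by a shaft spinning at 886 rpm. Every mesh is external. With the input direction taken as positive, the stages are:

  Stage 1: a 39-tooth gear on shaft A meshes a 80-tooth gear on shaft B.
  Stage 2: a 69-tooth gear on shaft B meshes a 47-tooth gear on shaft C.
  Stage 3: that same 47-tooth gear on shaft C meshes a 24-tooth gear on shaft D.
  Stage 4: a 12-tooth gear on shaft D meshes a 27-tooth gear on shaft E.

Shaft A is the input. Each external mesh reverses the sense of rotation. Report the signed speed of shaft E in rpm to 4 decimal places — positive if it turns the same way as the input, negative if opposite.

Stage 1 [39T→80T]: ω = 886.0000×39/80 = 431.9250 rpm, dir flips to −; running = −431.9250
Stage 2 [69T→47T]: ω = 431.9250×69/47 = 634.1027 rpm, dir flips to +; running = +634.1027
Stage 3 [47T→24T]: ω = 634.1027×47/24 = 1241.7844 rpm, dir flips to −; running = −1241.7844
Stage 4 [12T→27T]: ω = 1241.7844×12/27 = 551.9042 rpm, dir flips to +; running = +551.9042

+551.9042 rpm (same as input, |ω| = 551.9042 rpm)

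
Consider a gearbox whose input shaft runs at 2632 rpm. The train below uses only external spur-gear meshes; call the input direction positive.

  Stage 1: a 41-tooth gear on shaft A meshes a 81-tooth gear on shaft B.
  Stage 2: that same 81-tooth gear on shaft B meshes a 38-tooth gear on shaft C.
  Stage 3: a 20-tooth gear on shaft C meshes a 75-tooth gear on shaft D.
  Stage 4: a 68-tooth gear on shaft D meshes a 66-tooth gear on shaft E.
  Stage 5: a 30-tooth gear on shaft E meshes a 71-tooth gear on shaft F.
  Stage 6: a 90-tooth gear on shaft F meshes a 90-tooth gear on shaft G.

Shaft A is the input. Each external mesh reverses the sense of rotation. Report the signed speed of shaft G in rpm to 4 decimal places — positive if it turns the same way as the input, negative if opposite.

Stage 1 [41T→81T]: ω = 2632.0000×41/81 = 1332.2469 rpm, dir flips to −; running = −1332.2469
Stage 2 [81T→38T]: ω = 1332.2469×81/38 = 2839.7895 rpm, dir flips to +; running = +2839.7895
Stage 3 [20T→75T]: ω = 2839.7895×20/75 = 757.2772 rpm, dir flips to −; running = −757.2772
Stage 4 [68T→66T]: ω = 757.2772×68/66 = 780.2250 rpm, dir flips to +; running = +780.2250
Stage 5 [30T→71T]: ω = 780.2250×30/71 = 329.6725 rpm, dir flips to −; running = −329.6725
Stage 6 [90T→90T]: ω = 329.6725×90/90 = 329.6725 rpm, dir flips to +; running = +329.6725

+329.6725 rpm (same as input, |ω| = 329.6725 rpm)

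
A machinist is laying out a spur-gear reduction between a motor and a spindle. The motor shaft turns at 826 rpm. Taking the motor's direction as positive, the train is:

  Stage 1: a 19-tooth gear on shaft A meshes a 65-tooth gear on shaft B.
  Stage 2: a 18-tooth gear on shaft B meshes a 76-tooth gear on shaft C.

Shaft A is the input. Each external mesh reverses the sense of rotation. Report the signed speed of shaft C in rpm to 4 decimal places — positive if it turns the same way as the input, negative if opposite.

+57.1846 rpm (same as input, |ω| = 57.1846 rpm)

Stage 1 [19T→65T]: ω = 826.0000×19/65 = 241.4462 rpm, dir flips to −; running = −241.4462
Stage 2 [18T→76T]: ω = 241.4462×18/76 = 57.1846 rpm, dir flips to +; running = +57.1846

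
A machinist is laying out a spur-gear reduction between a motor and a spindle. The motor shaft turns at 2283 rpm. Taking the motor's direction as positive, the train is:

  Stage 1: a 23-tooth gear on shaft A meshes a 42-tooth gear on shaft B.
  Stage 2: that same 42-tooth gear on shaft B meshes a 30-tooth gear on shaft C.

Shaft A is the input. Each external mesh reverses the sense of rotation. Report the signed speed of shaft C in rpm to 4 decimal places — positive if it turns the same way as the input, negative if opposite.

Stage 1 [23T→42T]: ω = 2283.0000×23/42 = 1250.2143 rpm, dir flips to −; running = −1250.2143
Stage 2 [42T→30T]: ω = 1250.2143×42/30 = 1750.3000 rpm, dir flips to +; running = +1750.3000

+1750.3000 rpm (same as input, |ω| = 1750.3000 rpm)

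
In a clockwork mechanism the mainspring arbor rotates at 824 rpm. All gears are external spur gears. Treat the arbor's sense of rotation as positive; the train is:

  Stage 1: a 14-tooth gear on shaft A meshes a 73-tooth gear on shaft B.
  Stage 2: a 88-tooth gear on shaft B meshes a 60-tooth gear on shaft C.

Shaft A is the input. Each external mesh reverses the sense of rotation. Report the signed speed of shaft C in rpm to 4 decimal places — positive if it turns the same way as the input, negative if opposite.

Stage 1 [14T→73T]: ω = 824.0000×14/73 = 158.0274 rpm, dir flips to −; running = −158.0274
Stage 2 [88T→60T]: ω = 158.0274×88/60 = 231.7735 rpm, dir flips to +; running = +231.7735

+231.7735 rpm (same as input, |ω| = 231.7735 rpm)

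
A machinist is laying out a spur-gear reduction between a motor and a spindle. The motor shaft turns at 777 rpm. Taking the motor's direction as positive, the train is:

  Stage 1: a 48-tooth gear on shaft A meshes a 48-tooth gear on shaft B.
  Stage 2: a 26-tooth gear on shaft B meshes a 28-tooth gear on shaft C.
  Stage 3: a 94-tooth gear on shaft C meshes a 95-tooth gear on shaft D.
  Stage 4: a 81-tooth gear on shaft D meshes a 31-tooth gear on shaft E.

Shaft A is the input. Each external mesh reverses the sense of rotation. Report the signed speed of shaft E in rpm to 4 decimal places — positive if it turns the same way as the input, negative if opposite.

+1865.3654 rpm (same as input, |ω| = 1865.3654 rpm)

Stage 1 [48T→48T]: ω = 777.0000×48/48 = 777.0000 rpm, dir flips to −; running = −777.0000
Stage 2 [26T→28T]: ω = 777.0000×26/28 = 721.5000 rpm, dir flips to +; running = +721.5000
Stage 3 [94T→95T]: ω = 721.5000×94/95 = 713.9053 rpm, dir flips to −; running = −713.9053
Stage 4 [81T→31T]: ω = 713.9053×81/31 = 1865.3654 rpm, dir flips to +; running = +1865.3654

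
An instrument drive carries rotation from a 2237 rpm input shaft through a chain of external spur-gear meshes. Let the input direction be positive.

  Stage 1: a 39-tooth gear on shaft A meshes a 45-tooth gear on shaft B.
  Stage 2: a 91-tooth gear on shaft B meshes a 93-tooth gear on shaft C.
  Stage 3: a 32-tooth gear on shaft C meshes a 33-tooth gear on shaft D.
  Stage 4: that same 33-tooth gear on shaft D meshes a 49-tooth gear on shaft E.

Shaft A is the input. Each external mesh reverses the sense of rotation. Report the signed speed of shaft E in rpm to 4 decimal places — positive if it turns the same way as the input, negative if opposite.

+1238.8834 rpm (same as input, |ω| = 1238.8834 rpm)

Stage 1 [39T→45T]: ω = 2237.0000×39/45 = 1938.7333 rpm, dir flips to −; running = −1938.7333
Stage 2 [91T→93T]: ω = 1938.7333×91/93 = 1897.0401 rpm, dir flips to +; running = +1897.0401
Stage 3 [32T→33T]: ω = 1897.0401×32/33 = 1839.5541 rpm, dir flips to −; running = −1839.5541
Stage 4 [33T→49T]: ω = 1839.5541×33/49 = 1238.8834 rpm, dir flips to +; running = +1238.8834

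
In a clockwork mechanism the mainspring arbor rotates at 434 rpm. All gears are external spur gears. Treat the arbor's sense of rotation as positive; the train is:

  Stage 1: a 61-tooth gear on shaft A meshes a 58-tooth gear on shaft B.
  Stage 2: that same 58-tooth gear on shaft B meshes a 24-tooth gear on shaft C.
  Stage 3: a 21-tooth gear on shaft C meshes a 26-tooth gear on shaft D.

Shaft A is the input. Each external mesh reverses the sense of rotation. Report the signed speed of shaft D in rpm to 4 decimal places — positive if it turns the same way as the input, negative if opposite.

-890.9519 rpm (opposite to input, |ω| = 890.9519 rpm)

Stage 1 [61T→58T]: ω = 434.0000×61/58 = 456.4483 rpm, dir flips to −; running = −456.4483
Stage 2 [58T→24T]: ω = 456.4483×58/24 = 1103.0833 rpm, dir flips to +; running = +1103.0833
Stage 3 [21T→26T]: ω = 1103.0833×21/26 = 890.9519 rpm, dir flips to −; running = −890.9519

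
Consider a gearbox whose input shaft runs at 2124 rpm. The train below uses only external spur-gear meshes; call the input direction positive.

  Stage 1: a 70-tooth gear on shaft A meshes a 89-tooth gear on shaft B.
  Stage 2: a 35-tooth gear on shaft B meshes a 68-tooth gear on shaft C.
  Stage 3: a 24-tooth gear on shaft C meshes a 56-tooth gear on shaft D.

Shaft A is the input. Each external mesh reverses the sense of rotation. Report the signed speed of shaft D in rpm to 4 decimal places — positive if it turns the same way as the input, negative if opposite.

Stage 1 [70T→89T]: ω = 2124.0000×70/89 = 1670.5618 rpm, dir flips to −; running = −1670.5618
Stage 2 [35T→68T]: ω = 1670.5618×35/68 = 859.8480 rpm, dir flips to +; running = +859.8480
Stage 3 [24T→56T]: ω = 859.8480×24/56 = 368.5063 rpm, dir flips to −; running = −368.5063

-368.5063 rpm (opposite to input, |ω| = 368.5063 rpm)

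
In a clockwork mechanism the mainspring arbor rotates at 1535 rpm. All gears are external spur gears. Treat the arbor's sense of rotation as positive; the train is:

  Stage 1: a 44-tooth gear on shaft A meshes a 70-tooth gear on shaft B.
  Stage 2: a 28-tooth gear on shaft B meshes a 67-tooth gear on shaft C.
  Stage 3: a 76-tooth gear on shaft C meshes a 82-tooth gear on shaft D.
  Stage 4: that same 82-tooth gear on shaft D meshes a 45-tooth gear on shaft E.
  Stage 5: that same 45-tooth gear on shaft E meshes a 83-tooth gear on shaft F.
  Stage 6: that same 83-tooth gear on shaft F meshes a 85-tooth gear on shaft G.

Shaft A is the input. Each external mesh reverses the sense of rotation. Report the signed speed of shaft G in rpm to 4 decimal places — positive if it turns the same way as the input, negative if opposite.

Stage 1 [44T→70T]: ω = 1535.0000×44/70 = 964.8571 rpm, dir flips to −; running = −964.8571
Stage 2 [28T→67T]: ω = 964.8571×28/67 = 403.2239 rpm, dir flips to +; running = +403.2239
Stage 3 [76T→82T]: ω = 403.2239×76/82 = 373.7197 rpm, dir flips to −; running = −373.7197
Stage 4 [82T→45T]: ω = 373.7197×82/45 = 681.0003 rpm, dir flips to +; running = +681.0003
Stage 5 [45T→83T]: ω = 681.0003×45/83 = 369.2170 rpm, dir flips to −; running = −369.2170
Stage 6 [83T→85T]: ω = 369.2170×83/85 = 360.5296 rpm, dir flips to +; running = +360.5296

+360.5296 rpm (same as input, |ω| = 360.5296 rpm)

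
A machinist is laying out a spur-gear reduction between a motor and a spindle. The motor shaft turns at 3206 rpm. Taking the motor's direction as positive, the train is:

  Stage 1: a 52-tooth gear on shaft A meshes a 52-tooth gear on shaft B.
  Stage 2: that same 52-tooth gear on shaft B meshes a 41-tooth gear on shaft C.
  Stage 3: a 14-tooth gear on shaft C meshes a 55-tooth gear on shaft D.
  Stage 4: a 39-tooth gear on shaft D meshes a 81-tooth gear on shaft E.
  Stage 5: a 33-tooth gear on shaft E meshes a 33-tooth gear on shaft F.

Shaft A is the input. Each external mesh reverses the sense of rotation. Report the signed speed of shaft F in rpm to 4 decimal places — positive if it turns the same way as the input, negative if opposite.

Stage 1 [52T→52T]: ω = 3206.0000×52/52 = 3206.0000 rpm, dir flips to −; running = −3206.0000
Stage 2 [52T→41T]: ω = 3206.0000×52/41 = 4066.1463 rpm, dir flips to +; running = +4066.1463
Stage 3 [14T→55T]: ω = 4066.1463×14/55 = 1035.0191 rpm, dir flips to −; running = −1035.0191
Stage 4 [39T→81T]: ω = 1035.0191×39/81 = 498.3425 rpm, dir flips to +; running = +498.3425
Stage 5 [33T→33T]: ω = 498.3425×33/33 = 498.3425 rpm, dir flips to −; running = −498.3425

-498.3425 rpm (opposite to input, |ω| = 498.3425 rpm)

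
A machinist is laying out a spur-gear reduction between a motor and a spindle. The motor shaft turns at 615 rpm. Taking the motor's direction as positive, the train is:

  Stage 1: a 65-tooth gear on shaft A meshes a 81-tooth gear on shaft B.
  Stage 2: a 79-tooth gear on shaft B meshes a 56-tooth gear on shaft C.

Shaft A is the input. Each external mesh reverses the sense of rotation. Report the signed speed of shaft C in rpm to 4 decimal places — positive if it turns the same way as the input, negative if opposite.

Stage 1 [65T→81T]: ω = 615.0000×65/81 = 493.5185 rpm, dir flips to −; running = −493.5185
Stage 2 [79T→56T]: ω = 493.5185×79/56 = 696.2136 rpm, dir flips to +; running = +696.2136

+696.2136 rpm (same as input, |ω| = 696.2136 rpm)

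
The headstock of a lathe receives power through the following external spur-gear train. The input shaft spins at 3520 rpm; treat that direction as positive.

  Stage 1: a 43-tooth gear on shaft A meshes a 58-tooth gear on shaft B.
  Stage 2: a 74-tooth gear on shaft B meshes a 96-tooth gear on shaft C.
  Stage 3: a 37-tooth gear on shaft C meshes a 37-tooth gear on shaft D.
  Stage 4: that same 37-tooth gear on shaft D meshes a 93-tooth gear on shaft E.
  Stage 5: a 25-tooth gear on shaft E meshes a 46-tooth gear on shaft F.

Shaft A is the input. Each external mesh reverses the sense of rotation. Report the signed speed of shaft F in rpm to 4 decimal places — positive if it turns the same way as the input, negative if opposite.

Stage 1 [43T→58T]: ω = 3520.0000×43/58 = 2609.6552 rpm, dir flips to −; running = −2609.6552
Stage 2 [74T→96T]: ω = 2609.6552×74/96 = 2011.6092 rpm, dir flips to +; running = +2011.6092
Stage 3 [37T→37T]: ω = 2011.6092×37/37 = 2011.6092 rpm, dir flips to −; running = −2011.6092
Stage 4 [37T→93T]: ω = 2011.6092×37/93 = 800.3176 rpm, dir flips to +; running = +800.3176
Stage 5 [25T→46T]: ω = 800.3176×25/46 = 434.9552 rpm, dir flips to −; running = −434.9552

-434.9552 rpm (opposite to input, |ω| = 434.9552 rpm)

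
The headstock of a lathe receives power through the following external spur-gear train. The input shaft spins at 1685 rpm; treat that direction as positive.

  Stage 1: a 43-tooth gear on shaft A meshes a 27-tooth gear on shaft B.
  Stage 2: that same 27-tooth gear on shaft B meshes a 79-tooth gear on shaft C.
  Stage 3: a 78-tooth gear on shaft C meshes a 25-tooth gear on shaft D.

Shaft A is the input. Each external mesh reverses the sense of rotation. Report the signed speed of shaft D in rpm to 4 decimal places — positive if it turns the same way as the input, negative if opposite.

Stage 1 [43T→27T]: ω = 1685.0000×43/27 = 2683.5185 rpm, dir flips to −; running = −2683.5185
Stage 2 [27T→79T]: ω = 2683.5185×27/79 = 917.1519 rpm, dir flips to +; running = +917.1519
Stage 3 [78T→25T]: ω = 917.1519×78/25 = 2861.5139 rpm, dir flips to −; running = −2861.5139

-2861.5139 rpm (opposite to input, |ω| = 2861.5139 rpm)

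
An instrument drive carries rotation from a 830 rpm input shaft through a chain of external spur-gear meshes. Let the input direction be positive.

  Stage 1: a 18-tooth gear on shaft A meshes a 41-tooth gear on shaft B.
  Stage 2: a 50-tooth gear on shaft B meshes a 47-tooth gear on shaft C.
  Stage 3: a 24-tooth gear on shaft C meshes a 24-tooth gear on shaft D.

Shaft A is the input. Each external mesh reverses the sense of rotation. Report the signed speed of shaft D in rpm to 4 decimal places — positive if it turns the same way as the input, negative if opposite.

Stage 1 [18T→41T]: ω = 830.0000×18/41 = 364.3902 rpm, dir flips to −; running = −364.3902
Stage 2 [50T→47T]: ω = 364.3902×50/47 = 387.6492 rpm, dir flips to +; running = +387.6492
Stage 3 [24T→24T]: ω = 387.6492×24/24 = 387.6492 rpm, dir flips to −; running = −387.6492

-387.6492 rpm (opposite to input, |ω| = 387.6492 rpm)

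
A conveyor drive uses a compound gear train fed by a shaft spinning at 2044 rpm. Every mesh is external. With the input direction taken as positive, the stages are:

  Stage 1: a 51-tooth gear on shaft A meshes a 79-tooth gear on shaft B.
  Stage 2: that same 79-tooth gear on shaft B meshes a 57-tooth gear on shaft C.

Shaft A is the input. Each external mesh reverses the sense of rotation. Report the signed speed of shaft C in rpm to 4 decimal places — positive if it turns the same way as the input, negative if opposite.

Stage 1 [51T→79T]: ω = 2044.0000×51/79 = 1319.5443 rpm, dir flips to −; running = −1319.5443
Stage 2 [79T→57T]: ω = 1319.5443×79/57 = 1828.8421 rpm, dir flips to +; running = +1828.8421

+1828.8421 rpm (same as input, |ω| = 1828.8421 rpm)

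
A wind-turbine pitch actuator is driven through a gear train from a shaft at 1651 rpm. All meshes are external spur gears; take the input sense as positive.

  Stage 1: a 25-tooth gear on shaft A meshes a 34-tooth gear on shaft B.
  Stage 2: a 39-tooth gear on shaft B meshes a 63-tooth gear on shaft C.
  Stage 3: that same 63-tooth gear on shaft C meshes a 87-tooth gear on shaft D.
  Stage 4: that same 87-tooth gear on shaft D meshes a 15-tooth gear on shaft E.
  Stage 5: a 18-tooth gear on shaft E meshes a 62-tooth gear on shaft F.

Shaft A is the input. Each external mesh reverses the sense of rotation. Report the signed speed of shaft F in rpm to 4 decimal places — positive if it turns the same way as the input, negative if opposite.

Stage 1 [25T→34T]: ω = 1651.0000×25/34 = 1213.9706 rpm, dir flips to −; running = −1213.9706
Stage 2 [39T→63T]: ω = 1213.9706×39/63 = 751.5056 rpm, dir flips to +; running = +751.5056
Stage 3 [63T→87T]: ω = 751.5056×63/87 = 544.1937 rpm, dir flips to −; running = −544.1937
Stage 4 [87T→15T]: ω = 544.1937×87/15 = 3156.3235 rpm, dir flips to +; running = +3156.3235
Stage 5 [18T→62T]: ω = 3156.3235×18/62 = 916.3520 rpm, dir flips to −; running = −916.3520

-916.3520 rpm (opposite to input, |ω| = 916.3520 rpm)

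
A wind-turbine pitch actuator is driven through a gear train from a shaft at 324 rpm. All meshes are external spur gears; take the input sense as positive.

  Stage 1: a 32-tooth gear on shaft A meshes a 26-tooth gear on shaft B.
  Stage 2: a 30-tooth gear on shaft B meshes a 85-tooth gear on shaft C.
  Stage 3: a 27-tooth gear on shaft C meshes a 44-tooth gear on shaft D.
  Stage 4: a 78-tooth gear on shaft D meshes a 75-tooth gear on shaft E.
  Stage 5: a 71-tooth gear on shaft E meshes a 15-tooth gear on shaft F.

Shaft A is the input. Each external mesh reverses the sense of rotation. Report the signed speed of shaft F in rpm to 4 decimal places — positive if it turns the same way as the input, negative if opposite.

Stage 1 [32T→26T]: ω = 324.0000×32/26 = 398.7692 rpm, dir flips to −; running = −398.7692
Stage 2 [30T→85T]: ω = 398.7692×30/85 = 140.7421 rpm, dir flips to +; running = +140.7421
Stage 3 [27T→44T]: ω = 140.7421×27/44 = 86.3645 rpm, dir flips to −; running = −86.3645
Stage 4 [78T→75T]: ω = 86.3645×78/75 = 89.8190 rpm, dir flips to +; running = +89.8190
Stage 5 [71T→15T]: ω = 89.8190×71/15 = 425.1434 rpm, dir flips to −; running = −425.1434

-425.1434 rpm (opposite to input, |ω| = 425.1434 rpm)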